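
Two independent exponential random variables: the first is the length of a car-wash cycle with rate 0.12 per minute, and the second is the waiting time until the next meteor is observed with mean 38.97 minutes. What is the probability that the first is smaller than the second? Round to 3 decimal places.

λ_1 = 0.12, λ_2 = 1/38.97 = 0.0256608.
For independent exponentials, P(the first < the second) = λ_1/(λ_1+λ_2) = 0.12/0.145661 ≈ 0.824.

0.824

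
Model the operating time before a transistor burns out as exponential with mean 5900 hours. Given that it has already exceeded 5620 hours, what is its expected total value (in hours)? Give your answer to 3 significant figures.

11500

The rate is λ = 1/5900 = 0.000169492 per hour.
By memorylessness, E[X | X > 5620] = 5620 + 1/λ = 5620 + 5900 = 11520 hours.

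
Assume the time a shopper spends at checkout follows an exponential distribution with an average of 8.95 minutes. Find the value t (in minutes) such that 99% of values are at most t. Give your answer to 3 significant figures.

The rate is λ = 1/8.95 = 0.111732 per minute.
Set 1 − e^(−λt) = 0.99, so t = −ln(0.01)/λ = 4.6052/0.111732 ≈ 41.2163 minutes.

41.2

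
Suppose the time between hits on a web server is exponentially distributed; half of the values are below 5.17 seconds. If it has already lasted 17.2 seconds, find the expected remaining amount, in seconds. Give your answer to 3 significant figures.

7.46

For an exponential, median = ln(2)/λ, so λ = ln 2 / 5.17 = 0.134071 per second.
By memorylessness, the remaining amount past any threshold is again Exp(λ) with mean 1/λ = 7.45873 seconds.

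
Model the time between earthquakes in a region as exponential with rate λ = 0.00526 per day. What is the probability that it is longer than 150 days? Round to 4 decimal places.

0.4543

P(X > 150) = e^(−λ·150) = e^(−0.789) ≈ 0.4543.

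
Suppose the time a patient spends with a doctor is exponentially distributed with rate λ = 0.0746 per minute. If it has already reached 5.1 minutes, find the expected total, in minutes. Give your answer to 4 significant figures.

By memorylessness, E[X | X > 5.1] = 5.1 + 1/λ = 5.1 + 13.4048 = 18.5048 minutes.

18.50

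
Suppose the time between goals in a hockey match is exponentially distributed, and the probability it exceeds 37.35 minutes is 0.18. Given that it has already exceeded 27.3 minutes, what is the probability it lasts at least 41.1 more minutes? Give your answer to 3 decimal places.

0.152

From e^(−λ·37.35) = 0.18, λ = −ln(0.18)/37.35 = 0.0459116.
Memoryless: P(X > 27.3+41.1 | X > 27.3) = P(X > 41.1) = e^(−0.0459116·41.1) ≈ 0.152.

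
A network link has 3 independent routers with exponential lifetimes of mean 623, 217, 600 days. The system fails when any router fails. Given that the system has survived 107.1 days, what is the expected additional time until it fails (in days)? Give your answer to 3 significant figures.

127

First-failure rate Σλ = 1/623 + 1/217 + 1/600 = 0.0078801.
By memorylessness the expected residual is 1/Σλ = 126.902 days, regardless of the 107.1 already elapsed.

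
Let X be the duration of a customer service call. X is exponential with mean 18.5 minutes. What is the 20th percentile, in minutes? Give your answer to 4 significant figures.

The rate is λ = 1/18.5 = 0.0540541 per minute.
Set 1 − e^(−λt) = 0.2, so t = −ln(0.8)/λ = 0.22314/0.0540541 ≈ 4.12816 minutes.

4.128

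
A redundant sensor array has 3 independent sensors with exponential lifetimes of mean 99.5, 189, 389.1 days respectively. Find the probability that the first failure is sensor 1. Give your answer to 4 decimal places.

Rates: λ_i = 1/mean_i → 0.0100503, 0.00529101, 0.00257003; Σλ = 0.0179113.
P(sensor 1 first) = λ_1/Σλ = 0.0100503/0.0179113 ≈ 0.5611.

0.5611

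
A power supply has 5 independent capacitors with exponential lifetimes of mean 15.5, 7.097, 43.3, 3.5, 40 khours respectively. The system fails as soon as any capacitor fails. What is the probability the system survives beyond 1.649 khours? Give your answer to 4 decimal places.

0.4110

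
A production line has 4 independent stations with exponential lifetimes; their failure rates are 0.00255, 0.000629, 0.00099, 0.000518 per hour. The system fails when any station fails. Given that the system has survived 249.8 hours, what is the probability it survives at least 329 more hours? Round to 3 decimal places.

0.214

Time to first failure ~ Exp(Σλ) with Σλ = 0.004687.
By memorylessness, P(T > 249.8+329 | T > 249.8) = P(T > 329) = e^(−0.004687·329) ≈ 0.214.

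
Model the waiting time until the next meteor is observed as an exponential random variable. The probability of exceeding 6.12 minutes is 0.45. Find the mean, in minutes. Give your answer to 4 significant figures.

e^(−λ·6.12) = 0.45 ⇒ λ = −ln(0.45)/6.12 = 0.130475.
Mean = 1/λ = 7.6643 minutes.

7.664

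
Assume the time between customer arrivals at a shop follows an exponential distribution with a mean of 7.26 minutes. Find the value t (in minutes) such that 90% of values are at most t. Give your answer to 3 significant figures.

16.7

The rate is λ = 1/7.26 = 0.137741 per minute.
Set 1 − e^(−λt) = 0.9, so t = −ln(0.1)/λ = 2.3026/0.137741 ≈ 16.7168 minutes.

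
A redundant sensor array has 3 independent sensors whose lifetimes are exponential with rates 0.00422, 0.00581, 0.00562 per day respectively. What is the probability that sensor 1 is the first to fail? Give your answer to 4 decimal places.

The time to first failure is exponential with rate Σλ = 0.00422 + 0.00581 + 0.00562 = 0.01565.
P(sensor 1 first) = λ_1/Σλ = 0.00422/0.01565 ≈ 0.2696.

0.2696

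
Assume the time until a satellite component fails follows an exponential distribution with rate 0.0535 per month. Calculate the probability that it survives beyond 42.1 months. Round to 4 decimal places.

0.1052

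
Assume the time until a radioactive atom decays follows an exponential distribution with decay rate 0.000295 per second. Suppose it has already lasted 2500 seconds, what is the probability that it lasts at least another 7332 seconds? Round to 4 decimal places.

0.1150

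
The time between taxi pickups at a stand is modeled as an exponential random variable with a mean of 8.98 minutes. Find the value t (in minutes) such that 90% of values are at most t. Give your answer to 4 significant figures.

The rate is λ = 1/8.98 = 0.111359 per minute.
Set 1 − e^(−λt) = 0.9, so t = −ln(0.1)/λ = 2.3026/0.111359 ≈ 20.6772 minutes.

20.68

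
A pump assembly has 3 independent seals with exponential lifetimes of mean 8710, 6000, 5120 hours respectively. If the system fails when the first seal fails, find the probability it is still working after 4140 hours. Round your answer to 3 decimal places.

The first failure time is exponential with rate Σλ_i = 1/8710 + 1/6000 + 1/5120 = 0.00047679 per hour.
P(min > 4140) = e^(−0.00047679·4140) = e^(−1.9739) ≈ 0.139.

0.139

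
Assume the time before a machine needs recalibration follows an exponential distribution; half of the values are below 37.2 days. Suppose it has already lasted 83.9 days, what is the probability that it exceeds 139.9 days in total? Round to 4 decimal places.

For an exponential, median = ln(2)/λ, so λ = ln 2 / 37.2 = 0.018633 per day.
The exponential is memoryless, so the remaining time is again Exp(λ): the condition X > 83.9 is irrelevant.
P(X > 56) = e^(−1.0434) ≈ 0.3522.

0.3522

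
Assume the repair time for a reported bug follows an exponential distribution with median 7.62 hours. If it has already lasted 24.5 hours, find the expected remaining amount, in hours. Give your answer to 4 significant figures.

10.99

For an exponential, median = ln(2)/λ, so λ = ln 2 / 7.62 = 0.0909642 per hour.
By memorylessness, the remaining amount past any threshold is again Exp(λ) with mean 1/λ = 10.9933 hours.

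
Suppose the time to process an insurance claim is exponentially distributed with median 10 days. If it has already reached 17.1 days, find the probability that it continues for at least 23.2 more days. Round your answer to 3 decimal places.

0.200

For an exponential, median = ln(2)/λ, so λ = ln 2 / 10 = 0.0693147 per day.
The exponential is memoryless, so the remaining time is again Exp(λ): the condition X > 17.1 is irrelevant.
P(X > 23.2) = e^(−1.6081) ≈ 0.200.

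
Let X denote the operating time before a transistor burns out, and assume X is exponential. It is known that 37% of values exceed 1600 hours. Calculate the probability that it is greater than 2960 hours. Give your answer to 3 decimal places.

e^(−λ·1600) = 0.37 ⇒ λ = −ln(0.37)/1600 = 0.000621408.
P(X > 2960) = e^(−0.000621408·2960) = e^(−1.8394) ≈ 0.159.

0.159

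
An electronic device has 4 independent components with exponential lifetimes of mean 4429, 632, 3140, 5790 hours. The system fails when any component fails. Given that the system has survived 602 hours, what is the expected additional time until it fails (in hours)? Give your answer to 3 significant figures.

435

First-failure rate Σλ = 1/4429 + 1/632 + 1/3140 + 1/5790 = 0.00229925.
By memorylessness the expected residual is 1/Σλ = 434.925 hours, regardless of the 602 already elapsed.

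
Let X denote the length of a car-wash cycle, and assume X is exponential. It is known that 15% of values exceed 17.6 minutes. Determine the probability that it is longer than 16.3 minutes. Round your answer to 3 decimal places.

e^(−λ·17.6) = 0.15 ⇒ λ = −ln(0.15)/17.6 = 0.107791.
P(X > 16.3) = e^(−0.107791·16.3) = e^(−1.757) ≈ 0.173.

0.173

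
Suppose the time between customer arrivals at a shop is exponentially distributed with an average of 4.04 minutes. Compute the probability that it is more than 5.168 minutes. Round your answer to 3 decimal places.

The rate is λ = 1/4.04 = 0.247525 per minute.
P(X > 5.168) = e^(−λ·5.168) = e^(−1.2792) ≈ 0.278.

0.278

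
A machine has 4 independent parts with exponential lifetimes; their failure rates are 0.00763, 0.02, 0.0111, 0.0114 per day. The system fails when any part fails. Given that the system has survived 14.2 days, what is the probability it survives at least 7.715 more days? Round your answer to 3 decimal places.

Time to first failure ~ Exp(Σλ) with Σλ = 0.05013.
By memorylessness, P(T > 14.2+7.715 | T > 14.2) = P(T > 7.715) = e^(−0.05013·7.715) ≈ 0.679.

0.679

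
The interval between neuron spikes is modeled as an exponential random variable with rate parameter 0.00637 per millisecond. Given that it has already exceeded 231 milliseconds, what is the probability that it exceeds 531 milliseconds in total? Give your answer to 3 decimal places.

0.148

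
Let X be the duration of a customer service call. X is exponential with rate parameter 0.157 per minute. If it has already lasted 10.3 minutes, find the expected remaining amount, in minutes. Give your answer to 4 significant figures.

6.369

By memorylessness, the remaining amount past any threshold is again Exp(λ) with mean 1/λ = 6.36943 minutes.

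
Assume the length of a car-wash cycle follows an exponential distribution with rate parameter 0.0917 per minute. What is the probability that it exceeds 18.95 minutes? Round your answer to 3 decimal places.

0.176

P(X > 18.95) = e^(−λ·18.95) = e^(−1.7377) ≈ 0.176.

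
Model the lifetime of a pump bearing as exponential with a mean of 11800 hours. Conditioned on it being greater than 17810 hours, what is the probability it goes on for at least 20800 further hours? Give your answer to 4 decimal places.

0.1716

The rate is λ = 1/11800 = 0.0000847458 per hour.
By the memoryless property, P(X > 17810+20800 | X > 17810) = P(X > 20800).
P(X > 20800) = e^(−1.7627) ≈ 0.1716.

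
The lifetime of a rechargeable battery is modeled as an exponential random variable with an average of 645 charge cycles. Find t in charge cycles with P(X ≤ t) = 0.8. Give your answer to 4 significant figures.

1038

The rate is λ = 1/645 = 0.00155039 per charge cycle.
Set 1 − e^(−λt) = 0.8, so t = −ln(0.2)/λ = 1.6094/0.00155039 ≈ 1038.09 charge cycles.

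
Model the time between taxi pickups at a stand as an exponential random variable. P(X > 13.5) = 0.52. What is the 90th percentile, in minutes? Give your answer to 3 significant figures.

47.5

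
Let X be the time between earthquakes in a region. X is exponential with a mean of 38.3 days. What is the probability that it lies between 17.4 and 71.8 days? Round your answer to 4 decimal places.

0.4815

The rate is λ = 1/38.3 = 0.0261097 per day.
P(17.4 < X < 71.8) = e^(−λ·17.4) − e^(−λ·71.8) = 0.63489 − 0.15341 ≈ 0.4815.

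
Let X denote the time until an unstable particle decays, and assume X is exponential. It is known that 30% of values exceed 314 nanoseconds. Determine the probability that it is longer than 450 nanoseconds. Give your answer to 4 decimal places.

e^(−λ·314) = 0.30 ⇒ λ = −ln(0.30)/314 = 0.00383431.
P(X > 450) = e^(−0.00383431·450) = e^(−1.7254) ≈ 0.1781.

0.1781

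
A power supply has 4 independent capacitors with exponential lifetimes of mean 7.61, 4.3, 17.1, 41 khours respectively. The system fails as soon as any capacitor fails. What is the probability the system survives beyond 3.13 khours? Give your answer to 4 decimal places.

0.2469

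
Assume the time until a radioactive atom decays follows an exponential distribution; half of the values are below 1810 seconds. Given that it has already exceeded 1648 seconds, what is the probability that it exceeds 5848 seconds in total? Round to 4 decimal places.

For an exponential, median = ln(2)/λ, so λ = ln 2 / 1810 = 0.000382954 per second.
By the memoryless property, P(X > 1648+4200 | X > 1648) = P(X > 4200).
P(X > 4200) = e^(−1.6084) ≈ 0.2002.

0.2002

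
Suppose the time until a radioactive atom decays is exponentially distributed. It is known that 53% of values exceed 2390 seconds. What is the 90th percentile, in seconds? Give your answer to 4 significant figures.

e^(−λ·2390) = 0.53 ⇒ λ = −ln(0.53)/2390 = 0.000265639.
90th percentile: 1 − e^(−λt) = 0.9, t = −ln(0.1)/λ = 8668.08 seconds.

8668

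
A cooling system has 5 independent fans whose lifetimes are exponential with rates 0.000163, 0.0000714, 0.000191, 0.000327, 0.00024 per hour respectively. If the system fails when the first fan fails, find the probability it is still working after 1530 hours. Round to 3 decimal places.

The time to first failure is exponential with rate Σλ = 0.000163 + 0.0000714 + 0.000191 + 0.000327 + 0.00024 = 0.0009924.
P(min > 1530) = e^(−0.0009924·1530) = e^(−1.5184) ≈ 0.219.

0.219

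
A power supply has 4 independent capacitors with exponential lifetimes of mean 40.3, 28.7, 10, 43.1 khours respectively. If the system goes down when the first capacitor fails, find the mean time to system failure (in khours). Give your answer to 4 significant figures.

The first failure time is exponential with rate Σλ_i = 1/40.3 + 1/28.7 + 1/10 + 1/43.1 = 0.182859 per khour.
E[min] = 1/Σλ = 1/0.182859 = 5.4687 khours.

5.469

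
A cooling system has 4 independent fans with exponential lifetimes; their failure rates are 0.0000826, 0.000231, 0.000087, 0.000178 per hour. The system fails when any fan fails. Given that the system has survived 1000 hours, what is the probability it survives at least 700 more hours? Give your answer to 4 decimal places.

0.6670

Time to first failure ~ Exp(Σλ) with Σλ = 0.0005786.
By memorylessness, P(T > 1000+700 | T > 1000) = P(T > 700) = e^(−0.0005786·700) ≈ 0.6670.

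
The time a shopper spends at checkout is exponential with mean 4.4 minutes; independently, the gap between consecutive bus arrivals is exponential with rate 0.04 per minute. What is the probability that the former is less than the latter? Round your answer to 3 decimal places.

0.850

λ_1 = 1/4.4 = 0.227273, λ_2 = 0.04.
For independent exponentials, P(the former < the latter) = λ_1/(λ_1+λ_2) = 0.227273/0.267273 ≈ 0.850.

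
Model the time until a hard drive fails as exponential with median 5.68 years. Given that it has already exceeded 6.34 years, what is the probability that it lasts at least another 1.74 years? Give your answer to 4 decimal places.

For an exponential, median = ln(2)/λ, so λ = ln 2 / 5.68 = 0.122033 per year.
P(X > s+t | X > s) = e^(−λ(s+t))/e^(−λs) = e^(−λt), independent of s = 6.34.
P(X > 1.74) = e^(−0.21234) ≈ 0.8087.

0.8087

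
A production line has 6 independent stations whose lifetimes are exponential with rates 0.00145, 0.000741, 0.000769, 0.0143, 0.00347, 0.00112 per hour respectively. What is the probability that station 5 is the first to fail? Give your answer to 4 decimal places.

0.1588

The time to first failure is exponential with rate Σλ = 0.00145 + 0.000741 + 0.000769 + 0.0143 + 0.00347 + 0.00112 = 0.02185.
P(station 5 first) = λ_5/Σλ = 0.00347/0.02185 ≈ 0.1588.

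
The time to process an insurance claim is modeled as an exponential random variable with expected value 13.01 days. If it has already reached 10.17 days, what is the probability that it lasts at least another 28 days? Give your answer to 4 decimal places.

0.1162

The rate is λ = 1/13.01 = 0.076864 per day.
By the memoryless property, P(X > 10.17+28 | X > 10.17) = P(X > 28).
P(X > 28) = e^(−2.1522) ≈ 0.1162.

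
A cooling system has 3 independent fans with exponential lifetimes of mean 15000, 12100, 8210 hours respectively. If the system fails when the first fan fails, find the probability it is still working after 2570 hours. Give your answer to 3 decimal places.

0.498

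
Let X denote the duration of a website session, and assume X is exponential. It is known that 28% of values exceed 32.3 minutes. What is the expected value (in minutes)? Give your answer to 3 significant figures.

25.4

e^(−λ·32.3) = 0.28 ⇒ λ = −ln(0.28)/32.3 = 0.0394107.
Mean = 1/λ = 25.3738 minutes.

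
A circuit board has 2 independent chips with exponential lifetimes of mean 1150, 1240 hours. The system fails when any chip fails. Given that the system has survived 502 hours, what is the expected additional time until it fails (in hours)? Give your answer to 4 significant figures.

First-failure rate Σλ = 1/1150 + 1/1240 = 0.00167602.
By memorylessness the expected residual is 1/Σλ = 596.653 hours, regardless of the 502 already elapsed.

596.7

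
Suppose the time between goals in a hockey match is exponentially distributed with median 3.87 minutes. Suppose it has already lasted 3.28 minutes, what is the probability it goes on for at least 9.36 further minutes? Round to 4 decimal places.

0.1870

For an exponential, median = ln(2)/λ, so λ = ln 2 / 3.87 = 0.179108 per minute.
By the memoryless property, P(X > 3.28+9.36 | X > 3.28) = P(X > 9.36).
P(X > 9.36) = e^(−1.6764) ≈ 0.1870.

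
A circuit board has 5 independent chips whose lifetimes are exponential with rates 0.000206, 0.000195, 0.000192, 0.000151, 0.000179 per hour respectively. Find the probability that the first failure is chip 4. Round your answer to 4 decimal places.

0.1636

The time to first failure is exponential with rate Σλ = 0.000206 + 0.000195 + 0.000192 + 0.000151 + 0.000179 = 0.000923.
P(chip 4 first) = λ_4/Σλ = 0.000151/0.000923 ≈ 0.1636.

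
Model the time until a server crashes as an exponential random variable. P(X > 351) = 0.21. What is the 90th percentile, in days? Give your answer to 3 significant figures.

518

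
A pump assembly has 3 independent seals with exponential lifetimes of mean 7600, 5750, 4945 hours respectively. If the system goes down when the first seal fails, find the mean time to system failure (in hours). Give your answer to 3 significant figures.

The first failure time is exponential with rate Σλ_i = 1/7600 + 1/5750 + 1/4945 = 0.000507716 per hour.
E[min] = 1/Σλ = 1/0.000507716 = 1969.6 hours.

1970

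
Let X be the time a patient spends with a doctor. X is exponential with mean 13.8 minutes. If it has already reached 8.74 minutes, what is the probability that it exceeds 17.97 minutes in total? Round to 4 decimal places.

The rate is λ = 1/13.8 = 0.0724638 per minute.
The exponential is memoryless, so the remaining time is again Exp(λ): the condition X > 8.74 is irrelevant.
P(X > 9.23) = e^(−0.66884) ≈ 0.5123.

0.5123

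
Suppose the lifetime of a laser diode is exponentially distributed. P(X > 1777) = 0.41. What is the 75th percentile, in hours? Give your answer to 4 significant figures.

2763

e^(−λ·1777) = 0.41 ⇒ λ = −ln(0.41)/1777 = 0.000501743.
75th percentile: 1 − e^(−λt) = 0.75, t = −ln(0.25)/λ = 2762.95 hours.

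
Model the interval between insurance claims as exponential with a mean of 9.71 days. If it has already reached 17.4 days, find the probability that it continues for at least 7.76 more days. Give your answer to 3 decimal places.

The rate is λ = 1/9.71 = 0.102987 per day.
By the memoryless property, P(X > 17.4+7.76 | X > 17.4) = P(X > 7.76).
P(X > 7.76) = e^(−0.79918) ≈ 0.450.

0.450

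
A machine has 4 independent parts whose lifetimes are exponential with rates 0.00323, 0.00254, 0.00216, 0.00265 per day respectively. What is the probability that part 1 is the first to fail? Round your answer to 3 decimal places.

0.305

The time to first failure is exponential with rate Σλ = 0.00323 + 0.00254 + 0.00216 + 0.00265 = 0.01058.
P(part 1 first) = λ_1/Σλ = 0.00323/0.01058 ≈ 0.305.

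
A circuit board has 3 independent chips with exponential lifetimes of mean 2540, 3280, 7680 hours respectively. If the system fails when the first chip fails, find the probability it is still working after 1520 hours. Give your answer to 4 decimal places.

The first failure time is exponential with rate Σλ_i = 1/2540 + 1/3280 + 1/7680 = 0.000828787 per hour.
P(min > 1520) = e^(−0.000828787·1520) = e^(−1.2598) ≈ 0.2837.

0.2837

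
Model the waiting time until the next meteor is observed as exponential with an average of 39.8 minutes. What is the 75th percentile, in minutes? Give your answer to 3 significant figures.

The rate is λ = 1/39.8 = 0.0251256 per minute.
Set 1 − e^(−λt) = 0.75, so t = −ln(0.25)/λ = 1.3863/0.0251256 ≈ 55.1745 minutes.

55.2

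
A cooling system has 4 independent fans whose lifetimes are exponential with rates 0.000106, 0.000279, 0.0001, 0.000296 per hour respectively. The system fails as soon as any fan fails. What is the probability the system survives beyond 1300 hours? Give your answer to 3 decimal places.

0.362

The time to first failure is exponential with rate Σλ = 0.000106 + 0.000279 + 0.0001 + 0.000296 = 0.000781.
P(min > 1300) = e^(−0.000781·1300) = e^(−1.0153) ≈ 0.362.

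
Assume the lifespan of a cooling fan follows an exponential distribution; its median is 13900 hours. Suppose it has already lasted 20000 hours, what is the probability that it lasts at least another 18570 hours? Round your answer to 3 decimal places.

0.396

For an exponential, median = ln(2)/λ, so λ = ln 2 / 13900 = 0.0000498667 per hour.
By the memoryless property, P(X > 20000+18570 | X > 20000) = P(X > 18570).
P(X > 18570) = e^(−0.92602) ≈ 0.396.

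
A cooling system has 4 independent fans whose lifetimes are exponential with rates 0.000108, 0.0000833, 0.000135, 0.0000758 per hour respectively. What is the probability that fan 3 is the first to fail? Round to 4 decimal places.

0.3357

The time to first failure is exponential with rate Σλ = 0.000108 + 0.0000833 + 0.000135 + 0.0000758 = 0.0004021.
P(fan 3 first) = λ_3/Σλ = 0.000135/0.0004021 ≈ 0.3357.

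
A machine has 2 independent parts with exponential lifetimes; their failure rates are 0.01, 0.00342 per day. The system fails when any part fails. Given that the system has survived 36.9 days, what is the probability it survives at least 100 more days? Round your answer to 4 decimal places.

0.2613

Time to first failure ~ Exp(Σλ) with Σλ = 0.01342.
By memorylessness, P(T > 36.9+100 | T > 36.9) = P(T > 100) = e^(−0.01342·100) ≈ 0.2613.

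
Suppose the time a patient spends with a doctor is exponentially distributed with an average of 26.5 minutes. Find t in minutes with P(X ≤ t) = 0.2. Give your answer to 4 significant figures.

The rate is λ = 1/26.5 = 0.0377358 per minute.
Set 1 − e^(−λt) = 0.2, so t = −ln(0.8)/λ = 0.22314/0.0377358 ≈ 5.9133 minutes.

5.913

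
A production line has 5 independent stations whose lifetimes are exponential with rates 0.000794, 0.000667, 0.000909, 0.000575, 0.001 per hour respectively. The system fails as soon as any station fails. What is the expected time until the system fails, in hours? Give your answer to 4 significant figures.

253.5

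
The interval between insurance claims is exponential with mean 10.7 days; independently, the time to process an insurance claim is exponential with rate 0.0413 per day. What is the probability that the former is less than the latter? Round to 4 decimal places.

λ_1 = 1/10.7 = 0.0934579, λ_2 = 0.0413.
For independent exponentials, P(the former < the latter) = λ_1/(λ_1+λ_2) = 0.0934579/0.134758 ≈ 0.6935.

0.6935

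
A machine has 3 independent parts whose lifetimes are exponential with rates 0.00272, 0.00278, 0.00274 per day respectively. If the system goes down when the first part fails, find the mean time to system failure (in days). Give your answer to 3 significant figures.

The time to first failure is exponential with rate Σλ = 0.00272 + 0.00278 + 0.00274 = 0.00824.
E[min] = 1/Σλ = 1/0.00824 = 121.359 days.

121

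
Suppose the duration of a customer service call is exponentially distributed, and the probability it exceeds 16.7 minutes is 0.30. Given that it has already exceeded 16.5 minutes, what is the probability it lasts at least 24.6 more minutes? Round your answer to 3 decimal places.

From e^(−λ·16.7) = 0.30, λ = −ln(0.30)/16.7 = 0.0720942.
Memoryless: P(X > 16.5+24.6 | X > 16.5) = P(X > 24.6) = e^(−0.0720942·24.6) ≈ 0.170.

0.170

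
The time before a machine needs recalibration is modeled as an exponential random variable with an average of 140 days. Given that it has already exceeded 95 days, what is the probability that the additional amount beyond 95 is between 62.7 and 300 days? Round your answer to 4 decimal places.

The rate is λ = 1/140 = 0.00714286 per day.
Memoryless: the residual past 95 is again Exp(λ).
P(62.7 < residual < 300) = e^(−λ·62.7) − e^(−λ·300) = 0.63900 − 0.11732 ≈ 0.5217.

0.5217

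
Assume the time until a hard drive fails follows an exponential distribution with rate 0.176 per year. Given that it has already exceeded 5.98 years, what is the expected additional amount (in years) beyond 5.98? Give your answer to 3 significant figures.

5.68

By memorylessness, the remaining amount past any threshold is again Exp(λ) with mean 1/λ = 5.68182 years.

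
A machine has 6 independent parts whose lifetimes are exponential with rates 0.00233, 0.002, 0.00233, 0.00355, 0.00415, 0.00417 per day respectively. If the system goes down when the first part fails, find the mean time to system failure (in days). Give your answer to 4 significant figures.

53.97

The time to first failure is exponential with rate Σλ = 0.00233 + 0.002 + 0.00233 + 0.00355 + 0.00415 + 0.00417 = 0.01853.
E[min] = 1/Σλ = 1/0.01853 = 53.9665 days.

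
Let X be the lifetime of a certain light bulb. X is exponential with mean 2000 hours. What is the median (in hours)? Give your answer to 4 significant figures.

The rate is λ = 1/2000 = 0.0005 per hour.
Set 1 − e^(−λt) = 0.5, so t = −ln(0.5)/λ = 0.69315/0.0005 ≈ 1386.29 hours.

1386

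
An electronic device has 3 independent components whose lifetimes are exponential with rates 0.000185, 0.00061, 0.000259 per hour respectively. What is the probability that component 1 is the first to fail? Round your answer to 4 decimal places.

0.1755

The time to first failure is exponential with rate Σλ = 0.000185 + 0.00061 + 0.000259 = 0.001054.
P(component 1 first) = λ_1/Σλ = 0.000185/0.001054 ≈ 0.1755.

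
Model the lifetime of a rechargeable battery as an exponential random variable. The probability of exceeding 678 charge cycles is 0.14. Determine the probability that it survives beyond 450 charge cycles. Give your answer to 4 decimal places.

e^(−λ·678) = 0.14 ⇒ λ = −ln(0.14)/678 = 0.00289987.
P(X > 450) = e^(−0.00289987·450) = e^(−1.3049) ≈ 0.2712.

0.2712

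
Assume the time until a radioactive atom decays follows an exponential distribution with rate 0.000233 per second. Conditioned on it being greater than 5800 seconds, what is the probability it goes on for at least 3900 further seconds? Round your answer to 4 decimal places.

0.4030

By the memoryless property, P(X > 5800+3900 | X > 5800) = P(X > 3900).
P(X > 3900) = e^(−0.9087) ≈ 0.4030.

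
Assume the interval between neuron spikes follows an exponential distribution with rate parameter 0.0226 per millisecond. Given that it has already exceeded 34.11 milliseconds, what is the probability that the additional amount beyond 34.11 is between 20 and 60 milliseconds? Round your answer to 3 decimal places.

Memoryless: the residual past 34.11 is again Exp(λ).
P(20 < residual < 60) = e^(−λ·20) − e^(−λ·60) = 0.63635 − 0.25769 ≈ 0.379.

0.379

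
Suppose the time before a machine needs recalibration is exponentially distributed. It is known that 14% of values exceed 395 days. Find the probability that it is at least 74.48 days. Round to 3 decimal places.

e^(−λ·395) = 0.14 ⇒ λ = −ln(0.14)/395 = 0.0049775.
P(X > 74.48) = e^(−0.0049775·74.48) = e^(−0.37072) ≈ 0.690.

0.690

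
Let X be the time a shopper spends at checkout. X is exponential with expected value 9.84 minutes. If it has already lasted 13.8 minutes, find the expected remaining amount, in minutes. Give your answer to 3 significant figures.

The rate is λ = 1/9.84 = 0.101626 per minute.
By memorylessness, the remaining amount past any threshold is again Exp(λ) with mean 1/λ = 9.84 minutes.

9.84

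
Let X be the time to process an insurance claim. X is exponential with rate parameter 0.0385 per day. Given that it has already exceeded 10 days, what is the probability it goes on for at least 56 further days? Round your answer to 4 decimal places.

P(X > s+t | X > s) = e^(−λ(s+t))/e^(−λs) = e^(−λt), independent of s = 10.
P(X > 56) = e^(−2.156) ≈ 0.1158.

0.1158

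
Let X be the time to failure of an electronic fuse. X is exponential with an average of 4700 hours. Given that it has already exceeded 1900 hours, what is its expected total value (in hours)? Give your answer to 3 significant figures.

The rate is λ = 1/4700 = 0.000212766 per hour.
By memorylessness, E[X | X > 1900] = 1900 + 1/λ = 1900 + 4700 = 6600 hours.

6600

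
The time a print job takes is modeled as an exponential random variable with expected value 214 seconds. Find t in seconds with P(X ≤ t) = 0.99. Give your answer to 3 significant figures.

The rate is λ = 1/214 = 0.0046729 per second.
Set 1 − e^(−λt) = 0.99, so t = −ln(0.01)/λ = 4.6052/0.0046729 ≈ 985.506 seconds.

986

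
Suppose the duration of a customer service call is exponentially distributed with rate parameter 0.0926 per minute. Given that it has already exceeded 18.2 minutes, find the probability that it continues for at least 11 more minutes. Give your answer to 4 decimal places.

0.3611

By the memoryless property, P(X > 18.2+11 | X > 18.2) = P(X > 11).
P(X > 11) = e^(−1.0186) ≈ 0.3611.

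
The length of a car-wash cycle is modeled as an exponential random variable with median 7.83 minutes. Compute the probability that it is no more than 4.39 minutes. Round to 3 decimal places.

0.322

For an exponential, median = ln(2)/λ, so λ = ln 2 / 7.83 = 0.0885245 per minute.
P(X ≤ 4.39) = 1 − e^(−λ·4.39) = 1 − e^(−0.38862) ≈ 0.322.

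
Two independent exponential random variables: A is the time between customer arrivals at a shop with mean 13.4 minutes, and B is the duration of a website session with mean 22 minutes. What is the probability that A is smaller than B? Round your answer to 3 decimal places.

0.621

λ_1 = 1/13.4 = 0.0746269, λ_2 = 1/22 = 0.0454545.
For independent exponentials, P(A < B) = λ_1/(λ_1+λ_2) = 0.0746269/0.120081 ≈ 0.621.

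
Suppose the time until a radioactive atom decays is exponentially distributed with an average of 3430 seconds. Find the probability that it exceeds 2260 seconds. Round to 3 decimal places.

The rate is λ = 1/3430 = 0.000291545 per second.
P(X > 2260) = e^(−λ·2260) = e^(−0.65889) ≈ 0.517.

0.517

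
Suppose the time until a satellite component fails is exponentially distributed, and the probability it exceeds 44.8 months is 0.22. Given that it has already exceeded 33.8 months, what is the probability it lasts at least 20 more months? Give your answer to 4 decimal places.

From e^(−λ·44.8) = 0.22, λ = −ln(0.22)/44.8 = 0.0337975.
Memoryless: P(X > 33.8+20 | X > 33.8) = P(X > 20) = e^(−0.0337975·20) ≈ 0.5087.

0.5087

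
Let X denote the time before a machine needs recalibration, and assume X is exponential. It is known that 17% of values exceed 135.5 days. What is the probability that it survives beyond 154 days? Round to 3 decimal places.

e^(−λ·135.5) = 0.17 ⇒ λ = −ln(0.17)/135.5 = 0.0130772.
P(X > 154) = e^(−0.0130772·154) = e^(−2.0139) ≈ 0.133.

0.133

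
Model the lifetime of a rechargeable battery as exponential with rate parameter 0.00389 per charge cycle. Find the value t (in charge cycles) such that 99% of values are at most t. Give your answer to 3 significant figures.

1180

Set 1 − e^(−λt) = 0.99, so t = −ln(0.01)/λ = 4.6052/0.00389 ≈ 1183.85 charge cycles.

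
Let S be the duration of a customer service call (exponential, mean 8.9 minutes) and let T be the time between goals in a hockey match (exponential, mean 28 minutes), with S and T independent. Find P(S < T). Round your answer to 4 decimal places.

λ_1 = 1/8.9 = 0.11236, λ_2 = 1/28 = 0.0357143.
For independent exponentials, P(S < T) = λ_1/(λ_1+λ_2) = 0.11236/0.148074 ≈ 0.7588.

0.7588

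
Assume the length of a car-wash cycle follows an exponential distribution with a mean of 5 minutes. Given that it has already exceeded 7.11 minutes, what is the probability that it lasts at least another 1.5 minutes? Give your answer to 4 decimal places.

0.7408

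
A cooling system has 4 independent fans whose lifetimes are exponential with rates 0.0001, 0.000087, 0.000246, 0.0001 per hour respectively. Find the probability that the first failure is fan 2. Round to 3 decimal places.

0.163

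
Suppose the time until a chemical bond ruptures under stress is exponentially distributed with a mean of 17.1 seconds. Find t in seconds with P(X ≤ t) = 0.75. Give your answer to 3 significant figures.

The rate is λ = 1/17.1 = 0.0584795 per second.
Set 1 − e^(−λt) = 0.75, so t = −ln(0.25)/λ = 1.3863/0.0584795 ≈ 23.7056 seconds.

23.7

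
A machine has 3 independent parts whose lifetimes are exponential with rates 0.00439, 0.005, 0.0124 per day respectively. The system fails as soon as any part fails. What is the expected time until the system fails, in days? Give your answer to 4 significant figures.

45.89

The time to first failure is exponential with rate Σλ = 0.00439 + 0.005 + 0.0124 = 0.02179.
E[min] = 1/Σλ = 1/0.02179 = 45.8926 days.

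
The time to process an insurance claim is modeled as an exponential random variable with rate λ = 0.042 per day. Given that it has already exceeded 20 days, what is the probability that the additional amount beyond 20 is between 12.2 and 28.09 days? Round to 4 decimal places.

Memoryless: the residual past 20 is again Exp(λ).
P(12.2 < residual < 28.09) = e^(−λ·12.2) − e^(−λ·28.09) = 0.59906 − 0.30735 ≈ 0.2917.

0.2917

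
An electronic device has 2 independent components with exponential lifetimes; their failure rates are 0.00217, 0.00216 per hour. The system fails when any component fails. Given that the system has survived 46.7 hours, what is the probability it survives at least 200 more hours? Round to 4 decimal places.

0.4206

Time to first failure ~ Exp(Σλ) with Σλ = 0.00433.
By memorylessness, P(T > 46.7+200 | T > 46.7) = P(T > 200) = e^(−0.00433·200) ≈ 0.4206.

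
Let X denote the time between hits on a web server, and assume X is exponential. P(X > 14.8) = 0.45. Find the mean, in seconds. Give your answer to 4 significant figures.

e^(−λ·14.8) = 0.45 ⇒ λ = −ln(0.45)/14.8 = 0.0539532.
Mean = 1/λ = 18.5346 seconds.

18.53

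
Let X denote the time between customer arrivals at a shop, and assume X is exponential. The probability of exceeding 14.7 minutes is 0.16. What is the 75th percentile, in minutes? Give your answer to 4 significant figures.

e^(−λ·14.7) = 0.16 ⇒ λ = −ln(0.16)/14.7 = 0.124665.
75th percentile: 1 − e^(−λt) = 0.75, t = −ln(0.25)/λ = 11.1201 minutes.

11.12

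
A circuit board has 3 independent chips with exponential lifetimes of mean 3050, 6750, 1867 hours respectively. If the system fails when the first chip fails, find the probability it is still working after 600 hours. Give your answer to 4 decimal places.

The first failure time is exponential with rate Σλ_i = 1/3050 + 1/6750 + 1/1867 = 0.00101164 per hour.
P(min > 600) = e^(−0.00101164·600) = e^(−0.60698) ≈ 0.5450.

0.5450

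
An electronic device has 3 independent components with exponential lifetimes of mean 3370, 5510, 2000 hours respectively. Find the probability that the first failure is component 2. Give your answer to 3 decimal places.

Rates: λ_i = 1/mean_i → 0.000296736, 0.000181488, 0.0005; Σλ = 0.000978224.
P(component 2 first) = λ_2/Σλ = 0.000181488/0.000978224 ≈ 0.186.

0.186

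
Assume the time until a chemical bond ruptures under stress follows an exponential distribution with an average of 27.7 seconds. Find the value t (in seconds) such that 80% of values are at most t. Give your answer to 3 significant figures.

The rate is λ = 1/27.7 = 0.0361011 per second.
Set 1 − e^(−λt) = 0.8, so t = −ln(0.2)/λ = 1.6094/0.0361011 ≈ 44.5814 seconds.

44.6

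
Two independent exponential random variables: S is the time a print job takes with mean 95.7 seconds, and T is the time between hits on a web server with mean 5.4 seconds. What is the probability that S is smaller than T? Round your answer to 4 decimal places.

0.0534

λ_1 = 1/95.7 = 0.0104493, λ_2 = 1/5.4 = 0.185185.
For independent exponentials, P(S < T) = λ_1/(λ_1+λ_2) = 0.0104493/0.195635 ≈ 0.0534.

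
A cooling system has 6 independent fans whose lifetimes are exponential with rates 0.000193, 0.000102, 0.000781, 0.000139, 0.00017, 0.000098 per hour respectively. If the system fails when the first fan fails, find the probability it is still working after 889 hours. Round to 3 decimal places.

The time to first failure is exponential with rate Σλ = 0.000193 + 0.000102 + 0.000781 + 0.000139 + 0.00017 + 0.000098 = 0.001483.
P(min > 889) = e^(−0.001483·889) = e^(−1.3184) ≈ 0.268.

0.268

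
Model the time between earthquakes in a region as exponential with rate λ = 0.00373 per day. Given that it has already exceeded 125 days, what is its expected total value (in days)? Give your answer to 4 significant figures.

393.1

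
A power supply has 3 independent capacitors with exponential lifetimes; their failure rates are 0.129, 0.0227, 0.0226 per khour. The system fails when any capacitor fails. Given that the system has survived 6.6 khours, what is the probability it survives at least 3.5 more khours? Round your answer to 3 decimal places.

0.543

Time to first failure ~ Exp(Σλ) with Σλ = 0.1743.
By memorylessness, P(T > 6.6+3.5 | T > 6.6) = P(T > 3.5) = e^(−0.1743·3.5) ≈ 0.543.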